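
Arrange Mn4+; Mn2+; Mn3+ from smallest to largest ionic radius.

Same element, different charge: the more highly charged cation has fewer electrons and a greater effective nuclear charge per electron, making Mn4+ the smallest.

Mn4+ < Mn3+ < Mn2+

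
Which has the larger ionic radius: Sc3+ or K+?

K+

Isoelectronic series (18 e⁻ each). Size is set by nuclear charge: more protons means a smaller ion. Sc3+ (Z=21), K+ (Z=19).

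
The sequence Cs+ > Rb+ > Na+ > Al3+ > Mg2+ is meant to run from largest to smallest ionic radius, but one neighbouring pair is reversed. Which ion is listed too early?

Scanning neighbour by neighbour, only Al3+/Mg2+ violates a trend: Al3+ and Mg2+ share 10 electrons; the higher nuclear charge on Al (Z=13) contracts it more, so Al3+ < Mg2+. That makes Al3+ the one sitting a position early relative to where it belongs.

Al3+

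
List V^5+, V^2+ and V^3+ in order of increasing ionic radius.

V^5+ < V^3+ < V^2+

For a single element, ionic radius drops as positive charge rises — V^5+ < V^2+.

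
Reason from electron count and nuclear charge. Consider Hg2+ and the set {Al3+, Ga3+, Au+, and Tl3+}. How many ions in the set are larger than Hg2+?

1

Work out protons and electrons: Al3+: 10 e⁻, Z=13, Ga3+: 28 e⁻, Z=31, Tl3+: 78 e⁻, Z=81, Hg2+: 78 e⁻, Z=80, Au+: 78 e⁻, Z=79. Al3+ < Ga3+ (same group, period 3 vs 4); Ga3+ < Tl3+ (same group, period 4 vs 6); Tl3+ < Hg2+ (isoelectronic, higher Z=81 is smaller); Hg2+ < Au+ (isoelectronic, higher Z=80 is smaller).
Ordering all of them (including Hg2+) by radius gives Al3+ < Ga3+ < Tl3+ < Hg2+ < Au+. So 1 is larger.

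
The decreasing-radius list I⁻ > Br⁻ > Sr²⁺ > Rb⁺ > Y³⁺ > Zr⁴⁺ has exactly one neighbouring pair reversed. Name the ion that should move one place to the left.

Rb⁺

Scanning neighbour by neighbour, only Sr²⁺/Rb⁺ violates a trend: they are isoelectronic (36 e⁻) and Sr has more protons than Rb (38 vs 37), making Sr²⁺ smaller. That makes Rb⁺ the one sitting a position late relative to where it belongs.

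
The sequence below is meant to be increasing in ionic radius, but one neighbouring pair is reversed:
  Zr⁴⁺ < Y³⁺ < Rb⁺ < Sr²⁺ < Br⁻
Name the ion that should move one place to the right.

Rb⁺

Compare adjacent ions: both have 36 electrons but Z(Sr)=38 > Z(Rb)=37, so Sr²⁺ should be the smaller of the two — yet in this increasing list Rb⁺ sits before Sr²⁺. Nothing else is reversed, so Rb⁺ should move one place to the right.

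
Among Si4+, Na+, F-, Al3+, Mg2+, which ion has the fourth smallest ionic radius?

All of these have 10 electrons (isoelectronic). With the same electron cloud, the ion with the most protons pulls it in tightest. Nuclear charges: Si4+ (Z=14), Al3+ (Z=13), Mg2+ (Z=12), Na+ (Z=11), F- (Z=9). Highest Z is smallest.
Ordering: Si4+ < Al3+ < Mg2+ < Na+ < F-. The fourth smallest is Na+.

Na+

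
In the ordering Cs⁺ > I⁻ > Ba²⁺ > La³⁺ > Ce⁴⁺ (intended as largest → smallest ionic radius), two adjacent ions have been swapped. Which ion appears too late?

I⁻

Check each adjacent pair. Cs⁺ and I⁻ are reversed: Cs⁺ and I⁻ share 54 electrons; the higher nuclear charge on Cs (Z=55) contracts it more, so Cs⁺ < I⁻. No other neighbouring pair contradicts the periodic trends, so I⁻ is the ion listed too late.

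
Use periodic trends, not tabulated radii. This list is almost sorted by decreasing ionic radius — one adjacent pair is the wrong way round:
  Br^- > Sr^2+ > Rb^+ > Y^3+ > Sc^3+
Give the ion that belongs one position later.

Compare adjacent ions: both have 36 electrons but Z(Sr)=38 > Z(Rb)=37, so Sr^2+ should be the smaller of the two — yet in this decreasing list Sr^2+ sits before Rb^+. Nothing else is reversed, so Sr^2+ should move one place to the right.

Sr^2+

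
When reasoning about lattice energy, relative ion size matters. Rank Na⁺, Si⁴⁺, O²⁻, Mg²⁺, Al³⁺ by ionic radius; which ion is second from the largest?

Isoelectronic series (10 e⁻ each). Size is set by nuclear charge: more protons means a smaller ion. Si⁴⁺ (Z=14), Al³⁺ (Z=13), Mg²⁺ (Z=12), Na⁺ (Z=11), O²⁻ (Z=8).
That gives Si⁴⁺ < Al³⁺ < Mg²⁺ < Na⁺ < O²⁻. From the largest end, number 2 is Na⁺.

Na⁺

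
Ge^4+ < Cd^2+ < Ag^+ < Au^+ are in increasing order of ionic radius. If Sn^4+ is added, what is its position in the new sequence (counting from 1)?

2

Work out protons and electrons: Ge^4+: 28 e⁻, Z=32, Sn^4+: 46 e⁻, Z=50, Cd^2+: 46 e⁻, Z=48, Ag^+: 46 e⁻, Z=47, Au^+: 78 e⁻, Z=79. Ge^4+ < Sn^4+ (same group, 1 shell fewer); Sn^4+ < Cd^2+ (isoelectronic, higher Z=50 is smaller); Cd^2+ < Ag^+ (isoelectronic, higher Z=48 is smaller); Ag^+ < Au^+ (same group, 1 shell fewer).
With Sn^4+ included the full order is Ge^4+ < Sn^4+ < Cd^2+ < Ag^+ < Au^+, so it takes position 2.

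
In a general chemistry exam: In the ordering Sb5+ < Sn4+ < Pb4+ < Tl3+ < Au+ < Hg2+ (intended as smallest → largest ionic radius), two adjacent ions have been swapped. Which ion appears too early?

Compare adjacent ions: they are isoelectronic (78 e⁻) and Hg has more protons than Au (80 vs 79), making Hg2+ smaller — yet in this increasing list Au+ sits before Hg2+. Nothing else is reversed, so Au+ should move one place to the right.

Au+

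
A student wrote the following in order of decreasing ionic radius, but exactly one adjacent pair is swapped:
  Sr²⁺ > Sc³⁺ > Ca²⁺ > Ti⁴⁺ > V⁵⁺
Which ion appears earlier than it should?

Sc³⁺

Check each adjacent pair. Sc³⁺ and Ca²⁺ are reversed: both have 18 electrons but Z(Sc)=21 > Z(Ca)=20, so Sc³⁺ should be the smaller of the two. No other neighbouring pair contradicts the periodic trends, so Sc³⁺ is the ion listed too early.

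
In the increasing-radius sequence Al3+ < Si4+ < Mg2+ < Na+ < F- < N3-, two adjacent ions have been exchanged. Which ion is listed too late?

Si4+

Scanning neighbour by neighbour, only Al3+/Si4+ violates a trend: both have 10 electrons but Z(Si)=14 > Z(Al)=13, so Si4+ should be the smaller of the two. That makes Si4+ the one sitting a position late relative to where it belongs.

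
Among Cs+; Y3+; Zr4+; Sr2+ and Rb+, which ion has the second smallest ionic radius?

Tabulating Z and e⁻: Zr4+ has 36 e⁻ (Z=40), Y3+ has 36 e⁻ (Z=39), Sr2+ has 36 e⁻ (Z=38), Rb+ has 36 e⁻ (Z=37), Cs+ has 54 e⁻ (Z=55). Zr4+ < Y3+ (both 36 e⁻, Z=40>39); Y3+ < Sr2+ (isoelectronic, higher Z=39 is smaller); Sr2+ < Rb+ (isoelectronic, higher Z=38 is smaller); Rb+ < Cs+ (same group, period 5 vs 6).
So the order is Zr4+ < Y3+ < Sr2+ < Rb+ < Cs+; the 2nd-smallest ion is Y3+.

Y3+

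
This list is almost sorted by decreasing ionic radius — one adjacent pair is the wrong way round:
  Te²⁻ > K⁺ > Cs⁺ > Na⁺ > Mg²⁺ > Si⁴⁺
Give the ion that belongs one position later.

K⁺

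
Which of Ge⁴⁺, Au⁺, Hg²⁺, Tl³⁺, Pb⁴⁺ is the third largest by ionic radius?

Tabulating Z and e⁻: Ge⁴⁺ has 28 e⁻ (Z=32), Pb⁴⁺ has 78 e⁻ (Z=82), Tl³⁺ has 78 e⁻ (Z=81), Hg²⁺ has 78 e⁻ (Z=80), Au⁺ has 78 e⁻ (Z=79). Ge⁴⁺ < Pb⁴⁺ (same group, period 4 vs 6); Pb⁴⁺ < Tl³⁺ (both 78 e⁻, Z=82>81); Tl³⁺ < Hg²⁺ (both 78 e⁻, Z=81>80); Hg²⁺ < Au⁺ (isoelectronic, higher Z=80 is smaller).
Ordering: Ge⁴⁺ < Pb⁴⁺ < Tl³⁺ < Hg²⁺ < Au⁺. The third largest is Tl³⁺.

Tl³⁺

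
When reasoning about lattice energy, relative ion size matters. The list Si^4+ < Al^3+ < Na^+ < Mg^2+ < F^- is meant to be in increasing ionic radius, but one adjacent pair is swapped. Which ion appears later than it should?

Mg^2+

Compare adjacent ions: they are isoelectronic (10 e⁻) and Mg has more protons than Na (12 vs 11), making Mg^2+ smaller — yet in this increasing list Na^+ sits before Mg^2+. Nothing else is reversed, so Mg^2+ should move one place to the left.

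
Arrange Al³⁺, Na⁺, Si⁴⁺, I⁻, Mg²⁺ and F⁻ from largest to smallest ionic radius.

I⁻ > F⁻ > Na⁺ > Mg²⁺ > Al³⁺ > Si⁴⁺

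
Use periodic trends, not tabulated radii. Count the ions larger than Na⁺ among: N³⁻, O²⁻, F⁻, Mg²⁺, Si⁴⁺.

3

All of these have 10 electrons (isoelectronic). With the same electron cloud, the ion with the most protons pulls it in tightest. Nuclear charges: Si⁴⁺ (Z=14), Mg²⁺ (Z=12), Na⁺ (Z=11), F⁻ (Z=9), O²⁻ (Z=8), N³⁻ (Z=7). Highest Z is smallest.
Ordering all of them (including Na⁺) by radius gives Si⁴⁺ < Mg²⁺ < Na⁺ < F⁻ < O²⁻ < N³⁻. Count: 3.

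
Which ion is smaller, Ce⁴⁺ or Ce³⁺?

Ce⁴⁺

These are all Ce ions. Removing more electrons (higher positive charge) pulls the remaining electrons in closer, so Ce⁴⁺ is smallest and Ce³⁺ is largest.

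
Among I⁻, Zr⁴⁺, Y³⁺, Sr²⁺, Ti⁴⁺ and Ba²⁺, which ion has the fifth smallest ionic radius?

Ba²⁺

First list Z and electron count for each: Ti⁴⁺ (Z=22, 18 e⁻), Zr⁴⁺ (Z=40, 36 e⁻), Y³⁺ (Z=39, 36 e⁻), Sr²⁺ (Z=38, 36 e⁻), Ba²⁺ (Z=56, 54 e⁻), I⁻ (Z=53, 54 e⁻). Ti⁴⁺ < Zr⁴⁺ (same group, period 4 vs 5); Zr⁴⁺ < Y³⁺ (isoelectronic, higher Z=40 is smaller); Y³⁺ < Sr²⁺ (isoelectronic, higher Z=39 is smaller); Sr²⁺ < Ba²⁺ (same group, period 5 vs 6); Ba²⁺ < I⁻ (isoelectronic, higher Z=56 is smaller).
So the order is Ti⁴⁺ < Zr⁴⁺ < Y³⁺ < Sr²⁺ < Ba²⁺ < I⁻; the 5th-smallest ion is Ba²⁺.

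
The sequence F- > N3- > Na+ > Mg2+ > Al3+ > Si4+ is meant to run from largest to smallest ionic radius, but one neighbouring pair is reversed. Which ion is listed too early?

Compare adjacent ions: F- and N3- share 10 electrons; the higher nuclear charge on F (Z=9) contracts it more, so F- < N3- — yet in this decreasing list F- sits before N3-. Nothing else is reversed, so F- should move one place to the right.

F-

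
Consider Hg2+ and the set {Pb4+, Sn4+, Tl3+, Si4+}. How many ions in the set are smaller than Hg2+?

Electron counts and nuclear charges: Si4+ (Z=14, 10 e⁻), Sn4+ (Z=50, 46 e⁻), Pb4+ (Z=82, 78 e⁻), Tl3+ (Z=81, 78 e⁻), Hg2+ (Z=80, 78 e⁻). Si4+ < Sn4+ (same group, 2 shells fewer); Sn4+ < Pb4+ (same group, 1 shell fewer); Pb4+ < Tl3+ (both 78 e⁻, Z=82>81); Tl3+ < Hg2+ (both 78 e⁻, Z=81>80).
Placing each against Hg2+: smaller — Si4+, Sn4+, Pb4+, Tl3+; larger — none. Count: 4.

4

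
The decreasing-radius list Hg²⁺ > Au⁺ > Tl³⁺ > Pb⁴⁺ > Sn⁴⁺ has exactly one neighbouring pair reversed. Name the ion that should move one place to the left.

Au⁺

Compare adjacent ions: Hg²⁺ and Au⁺ share 78 electrons; the higher nuclear charge on Hg (Z=80) contracts it more, so Hg²⁺ < Au⁺ — yet in this decreasing list Hg²⁺ sits before Au⁺. Nothing else is reversed, so Au⁺ should move one place to the left.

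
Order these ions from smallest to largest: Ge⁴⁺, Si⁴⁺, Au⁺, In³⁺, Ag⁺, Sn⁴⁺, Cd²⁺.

Si⁴⁺ < Ge⁴⁺ < Sn⁴⁺ < In³⁺ < Cd²⁺ < Ag⁺ < Au⁺

First list Z and electron count for each: Si⁴⁺: 10 e⁻, Z=14, Ge⁴⁺: 28 e⁻, Z=32, Sn⁴⁺: 46 e⁻, Z=50, In³⁺: 46 e⁻, Z=49, Cd²⁺: 46 e⁻, Z=48, Ag⁺: 46 e⁻, Z=47, Au⁺: 78 e⁻, Z=79. Si⁴⁺ < Ge⁴⁺ (same group, period 3 vs 4); Ge⁴⁺ < Sn⁴⁺ (same group, 1 shell fewer); Sn⁴⁺ < In³⁺ (isoelectronic, higher Z=50 is smaller); In³⁺ < Cd²⁺ (both 46 e⁻, Z=49>48); Cd²⁺ < Ag⁺ (isoelectronic, higher Z=48 is smaller); Ag⁺ < Au⁺ (same group, 1 shell fewer).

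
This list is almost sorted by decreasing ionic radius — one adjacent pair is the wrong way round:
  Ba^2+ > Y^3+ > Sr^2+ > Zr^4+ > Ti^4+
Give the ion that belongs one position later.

Y^3+

Check each adjacent pair. Y^3+ and Sr^2+ are reversed: they are isoelectronic (36 e⁻) and Y has more protons than Sr (39 vs 38), making Y^3+ smaller. No other neighbouring pair contradicts the periodic trends, so Y^3+ is the ion listed too early.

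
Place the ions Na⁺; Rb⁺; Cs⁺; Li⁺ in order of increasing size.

All are in the same group with charge +1. Radius grows down the group as n (the outermost shell) increases.

Li⁺ < Na⁺ < Rb⁺ < Cs⁺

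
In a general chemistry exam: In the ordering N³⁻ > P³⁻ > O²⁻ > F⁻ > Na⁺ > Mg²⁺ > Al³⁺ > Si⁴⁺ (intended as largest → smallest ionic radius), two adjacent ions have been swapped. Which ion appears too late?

P³⁻

Scanning neighbour by neighbour, only N³⁻/P³⁻ violates a trend: both in group 15 with the same charge; N³⁻ (period 2) has the smaller radius. That makes P³⁻ the one sitting a position late relative to where it belongs.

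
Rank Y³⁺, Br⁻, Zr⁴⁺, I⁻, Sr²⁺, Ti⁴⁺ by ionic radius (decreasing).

Work out protons and electrons: Ti⁴⁺ (Z=22, 18 e⁻), Zr⁴⁺ (Z=40, 36 e⁻), Y³⁺ (Z=39, 36 e⁻), Sr²⁺ (Z=38, 36 e⁻), Br⁻ (Z=35, 36 e⁻), I⁻ (Z=53, 54 e⁻). Ti⁴⁺ < Zr⁴⁺ (same group, 1 shell fewer); Zr⁴⁺ < Y³⁺ (isoelectronic, higher Z=40 is smaller); Y³⁺ < Sr²⁺ (isoelectronic, higher Z=39 is smaller); Sr²⁺ < Br⁻ (isoelectronic, higher Z=38 is smaller); Br⁻ < I⁻ (same group, 1 shell fewer).

I⁻ > Br⁻ > Sr²⁺ > Y³⁺ > Zr⁴⁺ > Ti⁴⁺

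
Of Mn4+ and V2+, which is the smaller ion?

These species are isoelectronic with 21 electrons. The only difference is the number of protons: Mn4+ (Z=25), V2+ (Z=23). The strongest nuclear pull (Mn4+) gives the smallest ion.

Mn4+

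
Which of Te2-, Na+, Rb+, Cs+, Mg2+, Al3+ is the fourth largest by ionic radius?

Tabulating Z and e⁻: Al3+: 10 e⁻, Z=13, Mg2+: 10 e⁻, Z=12, Na+: 10 e⁻, Z=11, Rb+: 36 e⁻, Z=37, Cs+: 54 e⁻, Z=55, Te2-: 54 e⁻, Z=52. Al3+ < Mg2+ (both 10 e⁻, Z=13>12); Mg2+ < Na+ (isoelectronic, higher Z=12 is smaller); Na+ < Rb+ (same group, 2 shells fewer); Rb+ < Cs+ (same group, period 5 vs 6); Cs+ < Te2- (both 54 e⁻, Z=55>52).
That gives Al3+ < Mg2+ < Na+ < Rb+ < Cs+ < Te2-. From the largest end, number 4 is Na+.

Na+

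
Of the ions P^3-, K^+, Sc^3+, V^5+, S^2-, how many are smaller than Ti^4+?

These species are isoelectronic with 18 electrons. The only difference is the number of protons: V^5+ (Z=23), Ti^4+ (Z=22), Sc^3+ (Z=21), K^+ (Z=19), S^2- (Z=16), P^3- (Z=15). The strongest nuclear pull (V^5+) gives the smallest ion.
Placing each against Ti^4+: smaller — V^5+; larger — Sc^3+, K^+, S^2-, P^3-. Count: 1.

1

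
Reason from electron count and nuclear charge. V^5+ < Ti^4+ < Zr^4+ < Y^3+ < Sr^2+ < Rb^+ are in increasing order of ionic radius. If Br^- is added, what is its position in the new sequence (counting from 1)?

7

Tabulating Z and e⁻: V^5+ has 18 e⁻ (Z=23), Ti^4+ has 18 e⁻ (Z=22), Zr^4+ has 36 e⁻ (Z=40), Y^3+ has 36 e⁻ (Z=39), Sr^2+ has 36 e⁻ (Z=38), Rb^+ has 36 e⁻ (Z=37), Br^- has 36 e⁻ (Z=35). V^5+ < Ti^4+ (both 18 e⁻, Z=23>22); Ti^4+ < Zr^4+ (same group, period 4 vs 5); Zr^4+ < Y^3+ (isoelectronic, higher Z=40 is smaller); Y^3+ < Sr^2+ (both 36 e⁻, Z=39>38); Sr^2+ < Rb^+ (both 36 e⁻, Z=38>37); Rb^+ < Br^- (isoelectronic, higher Z=37 is smaller).
Putting Br^- in gives V^5+ < Ti^4+ < Zr^4+ < Y^3+ < Sr^2+ < Rb^+ < Br^-; it lands at slot 7.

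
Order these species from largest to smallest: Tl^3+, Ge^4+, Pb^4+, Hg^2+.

Tabulating Z and e⁻: Ge^4+: 28 e⁻, Z=32, Pb^4+: 78 e⁻, Z=82, Tl^3+: 78 e⁻, Z=81, Hg^2+: 78 e⁻, Z=80. Ge^4+ < Pb^4+ (same group, period 4 vs 6); Pb^4+ < Tl^3+ (both 78 e⁻, Z=82>81); Tl^3+ < Hg^2+ (both 78 e⁻, Z=81>80).

Hg^2+ > Tl^3+ > Pb^4+ > Ge^4+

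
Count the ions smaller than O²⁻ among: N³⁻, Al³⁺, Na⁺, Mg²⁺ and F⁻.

4

These species are isoelectronic with 10 electrons. The only difference is the number of protons: Al³⁺ (Z=13), Mg²⁺ (Z=12), Na⁺ (Z=11), F⁻ (Z=9), O²⁻ (Z=8), N³⁻ (Z=7). The strongest nuclear pull (Al³⁺) gives the smallest ion.
Placing each against O²⁻: smaller — Al³⁺, Mg²⁺, Na⁺, F⁻; larger — N³⁻. So 4 are smaller.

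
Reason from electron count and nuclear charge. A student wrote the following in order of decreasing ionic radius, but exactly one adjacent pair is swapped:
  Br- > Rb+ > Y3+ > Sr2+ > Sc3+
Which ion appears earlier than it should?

Compare adjacent ions: they are isoelectronic (36 e⁻) and Y has more protons than Sr (39 vs 38), making Y3+ smaller — yet in this decreasing list Y3+ sits before Sr2+. Nothing else is reversed, so Y3+ should move one place to the right.

Y3+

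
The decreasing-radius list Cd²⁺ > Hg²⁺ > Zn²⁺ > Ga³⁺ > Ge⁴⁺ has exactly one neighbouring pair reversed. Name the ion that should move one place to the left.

Compare adjacent ions: both in group 12 with the same charge; Cd²⁺ (period 5) has the smaller radius — yet in this decreasing list Cd²⁺ sits before Hg²⁺. Nothing else is reversed, so Hg²⁺ should move one place to the left.

Hg²⁺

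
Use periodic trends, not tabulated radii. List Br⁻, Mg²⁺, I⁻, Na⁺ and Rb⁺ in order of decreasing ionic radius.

I⁻ > Br⁻ > Rb⁺ > Na⁺ > Mg²⁺

First list Z and electron count for each: Mg²⁺: 10 e⁻, Z=12, Na⁺: 10 e⁻, Z=11, Rb⁺: 36 e⁻, Z=37, Br⁻: 36 e⁻, Z=35, I⁻: 54 e⁻, Z=53. Mg²⁺ < Na⁺ (both 10 e⁻, Z=12>11); Na⁺ < Rb⁺ (same group, period 3 vs 5); Rb⁺ < Br⁻ (isoelectronic, higher Z=37 is smaller); Br⁻ < I⁻ (same group, period 4 vs 5).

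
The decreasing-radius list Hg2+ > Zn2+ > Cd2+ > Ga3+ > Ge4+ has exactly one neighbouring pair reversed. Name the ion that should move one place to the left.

Cd2+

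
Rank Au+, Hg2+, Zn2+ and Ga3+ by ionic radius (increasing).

Ga3+: 28 e⁻, Z=31, Zn2+: 28 e⁻, Z=30, Hg2+: 78 e⁻, Z=80, Au+: 78 e⁻, Z=79. Ga3+ < Zn2+ (both 28 e⁻, Z=31>30); Zn2+ < Hg2+ (same group, period 4 vs 6); Hg2+ < Au+ (both 78 e⁻, Z=80>79).

Ga3+ < Zn2+ < Hg2+ < Au+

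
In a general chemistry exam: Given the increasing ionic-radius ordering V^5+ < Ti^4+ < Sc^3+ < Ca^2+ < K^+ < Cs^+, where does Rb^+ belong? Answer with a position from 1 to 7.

6

Electron counts and nuclear charges: V^5+: 18 e⁻, Z=23, Ti^4+: 18 e⁻, Z=22, Sc^3+: 18 e⁻, Z=21, Ca^2+: 18 e⁻, Z=20, K^+: 18 e⁻, Z=19, Rb^+: 36 e⁻, Z=37, Cs^+: 54 e⁻, Z=55. V^5+ < Ti^4+ (isoelectronic, higher Z=23 is smaller); Ti^4+ < Sc^3+ (both 18 e⁻, Z=22>21); Sc^3+ < Ca^2+ (both 18 e⁻, Z=21>20); Ca^2+ < K^+ (both 18 e⁻, Z=20>19); K^+ < Rb^+ (same group, period 4 vs 5); Rb^+ < Cs^+ (same group, 1 shell fewer).
Merged order: V^5+ < Ti^4+ < Sc^3+ < Ca^2+ < K^+ < Rb^+ < Cs^+ — Rb^+ is number 6.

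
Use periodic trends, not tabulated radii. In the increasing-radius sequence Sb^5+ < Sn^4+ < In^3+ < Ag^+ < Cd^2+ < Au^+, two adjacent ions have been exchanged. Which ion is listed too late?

Compare adjacent ions: Cd^2+ and Ag^+ share 46 electrons; the higher nuclear charge on Cd (Z=48) contracts it more, so Cd^2+ < Ag^+ — yet in this increasing list Ag^+ sits before Cd^2+. Nothing else is reversed, so Cd^2+ should move one place to the left.

Cd^2+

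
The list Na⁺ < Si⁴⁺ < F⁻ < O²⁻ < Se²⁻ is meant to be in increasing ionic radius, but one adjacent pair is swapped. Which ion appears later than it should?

Si⁴⁺

Scanning neighbour by neighbour, only Na⁺/Si⁴⁺ violates a trend: Si⁴⁺ and Na⁺ share 10 electrons; the higher nuclear charge on Si (Z=14) contracts it more, so Si⁴⁺ < Na⁺. That makes Si⁴⁺ the one sitting a position late relative to where it belongs.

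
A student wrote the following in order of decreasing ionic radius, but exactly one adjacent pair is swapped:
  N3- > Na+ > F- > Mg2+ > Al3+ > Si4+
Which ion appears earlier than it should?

Na+

Scanning neighbour by neighbour, only Na+/F- violates a trend: both have 10 electrons but Z(Na)=11 > Z(F)=9, so Na+ should be the smaller of the two. That makes Na+ the one sitting a position early relative to where it belongs.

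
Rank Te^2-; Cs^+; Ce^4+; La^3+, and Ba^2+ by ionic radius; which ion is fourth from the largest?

All of these have 54 electrons (isoelectronic). With the same electron cloud, the ion with the most protons pulls it in tightest. Nuclear charges: Ce^4+ (Z=58), La^3+ (Z=57), Ba^2+ (Z=56), Cs^+ (Z=55), Te^2- (Z=52). Highest Z is smallest.
That gives Ce^4+ < La^3+ < Ba^2+ < Cs^+ < Te^2-. From the largest end, number 4 is La^3+.

La^3+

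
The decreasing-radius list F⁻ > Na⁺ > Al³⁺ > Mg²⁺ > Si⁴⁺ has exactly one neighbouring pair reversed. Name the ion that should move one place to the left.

Scanning neighbour by neighbour, only Al³⁺/Mg²⁺ violates a trend: both have 10 electrons but Z(Al)=13 > Z(Mg)=12, so Al³⁺ should be the smaller of the two. That makes Mg²⁺ the one sitting a position late relative to where it belongs.

Mg²⁺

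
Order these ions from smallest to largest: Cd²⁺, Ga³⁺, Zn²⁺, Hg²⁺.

Work out protons and electrons: Ga³⁺ (Z=31, 28 e⁻), Zn²⁺ (Z=30, 28 e⁻), Cd²⁺ (Z=48, 46 e⁻), Hg²⁺ (Z=80, 78 e⁻). Ga³⁺ < Zn²⁺ (isoelectronic, higher Z=31 is smaller); Zn²⁺ < Cd²⁺ (same group, 1 shell fewer); Cd²⁺ < Hg²⁺ (same group, period 5 vs 6).

Ga³⁺ < Zn²⁺ < Cd²⁺ < Hg²⁺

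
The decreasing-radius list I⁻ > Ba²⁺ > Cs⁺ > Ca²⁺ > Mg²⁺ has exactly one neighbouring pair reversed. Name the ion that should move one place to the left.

Check each adjacent pair. Ba²⁺ and Cs⁺ are reversed: they are isoelectronic (54 e⁻) and Ba has more protons than Cs (56 vs 55), making Ba²⁺ smaller. No other neighbouring pair contradicts the periodic trends, so Cs⁺ is the ion listed too late.

Cs⁺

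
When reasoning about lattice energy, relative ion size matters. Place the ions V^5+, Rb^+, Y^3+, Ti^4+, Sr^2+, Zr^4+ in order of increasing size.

V^5+: 18 e⁻, Z=23, Ti^4+: 18 e⁻, Z=22, Zr^4+: 36 e⁻, Z=40, Y^3+: 36 e⁻, Z=39, Sr^2+: 36 e⁻, Z=38, Rb^+: 36 e⁻, Z=37. V^5+ < Ti^4+ (isoelectronic, higher Z=23 is smaller); Ti^4+ < Zr^4+ (same group, 1 shell fewer); Zr^4+ < Y^3+ (both 36 e⁻, Z=40>39); Y^3+ < Sr^2+ (isoelectronic, higher Z=39 is smaller); Sr^2+ < Rb^+ (both 36 e⁻, Z=38>37).

V^5+ < Ti^4+ < Zr^4+ < Y^3+ < Sr^2+ < Rb^+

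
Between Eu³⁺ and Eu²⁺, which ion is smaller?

Eu³⁺

For a single element, ionic radius drops as positive charge rises — Eu³⁺ < Eu²⁺.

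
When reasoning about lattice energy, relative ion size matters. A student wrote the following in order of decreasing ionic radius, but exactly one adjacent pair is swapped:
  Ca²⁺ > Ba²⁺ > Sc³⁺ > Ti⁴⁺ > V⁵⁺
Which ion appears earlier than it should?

Ca²⁺

Scanning neighbour by neighbour, only Ca²⁺/Ba²⁺ violates a trend: Ca²⁺ and Ba²⁺ are in one column with the same charge; the lighter period-4 ion has 2 fewer shells and is smaller. That makes Ca²⁺ the one sitting a position early relative to where it belongs.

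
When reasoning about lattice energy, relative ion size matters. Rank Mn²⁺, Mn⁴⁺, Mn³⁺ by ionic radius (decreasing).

Mn²⁺ > Mn³⁺ > Mn⁴⁺

Same element, different charge: the more highly charged cation has fewer electrons and a greater effective nuclear charge per electron, making Mn⁴⁺ the smallest.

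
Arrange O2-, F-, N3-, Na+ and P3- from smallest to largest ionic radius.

Work out protons and electrons: Na+ (Z=11, 10 e⁻), F- (Z=9, 10 e⁻), O2- (Z=8, 10 e⁻), N3- (Z=7, 10 e⁻), P3- (Z=15, 18 e⁻). Na+ < F- (isoelectronic, higher Z=11 is smaller); F- < O2- (both 10 e⁻, Z=9>8); O2- < N3- (both 10 e⁻, Z=8>7); N3- < P3- (same group, period 2 vs 3).

Na+ < F- < O2- < N3- < P3-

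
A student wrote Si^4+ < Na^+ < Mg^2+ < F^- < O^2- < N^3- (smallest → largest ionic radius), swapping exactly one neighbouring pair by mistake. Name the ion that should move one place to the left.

Mg^2+

The pair Na^+, Mg^2+ is the wrong way round — Mg^2+ and Na^+ share 10 electrons; the higher nuclear charge on Mg (Z=12) contracts it more, so Mg^2+ < Na^+. All other adjacent pairs agree with periodic trends, so Mg^2+ is the misplaced ion.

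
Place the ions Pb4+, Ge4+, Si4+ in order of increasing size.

Si4+ < Ge4+ < Pb4+

All are in the same group with charge +4. Radius grows down the group as n (the outermost shell) increases.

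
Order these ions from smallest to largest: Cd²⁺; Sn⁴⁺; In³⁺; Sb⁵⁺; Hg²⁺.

First list Z and electron count for each: Sb⁵⁺: 46 e⁻, Z=51, Sn⁴⁺: 46 e⁻, Z=50, In³⁺: 46 e⁻, Z=49, Cd²⁺: 46 e⁻, Z=48, Hg²⁺: 78 e⁻, Z=80. Sb⁵⁺ < Sn⁴⁺ (isoelectronic, higher Z=51 is smaller); Sn⁴⁺ < In³⁺ (isoelectronic, higher Z=50 is smaller); In³⁺ < Cd²⁺ (isoelectronic, higher Z=49 is smaller); Cd²⁺ < Hg²⁺ (same group, 1 shell fewer).

Sb⁵⁺ < Sn⁴⁺ < In³⁺ < Cd²⁺ < Hg²⁺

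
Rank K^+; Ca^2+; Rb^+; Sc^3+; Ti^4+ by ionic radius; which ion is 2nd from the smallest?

Work out protons and electrons: Ti^4+ (Z=22, 18 e⁻), Sc^3+ (Z=21, 18 e⁻), Ca^2+ (Z=20, 18 e⁻), K^+ (Z=19, 18 e⁻), Rb^+ (Z=37, 36 e⁻). Ti^4+ < Sc^3+ (both 18 e⁻, Z=22>21); Sc^3+ < Ca^2+ (both 18 e⁻, Z=21>20); Ca^2+ < K^+ (isoelectronic, higher Z=20 is smaller); K^+ < Rb^+ (same group, 1 shell fewer).
Full ascending order: Ti^4+ < Sc^3+ < Ca^2+ < K^+ < Rb^+. Counting from the smallest, position 2 is Sc^3+.

Sc^3+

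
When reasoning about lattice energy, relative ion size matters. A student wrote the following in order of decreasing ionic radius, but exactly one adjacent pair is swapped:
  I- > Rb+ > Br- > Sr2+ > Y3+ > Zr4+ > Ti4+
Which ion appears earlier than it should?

Rb+

The pair Rb+, Br- is the wrong way round — they are isoelectronic (36 e⁻) and Rb has more protons than Br (37 vs 35), making Rb+ smaller. All other adjacent pairs agree with periodic trends, so Rb+ is the misplaced ion.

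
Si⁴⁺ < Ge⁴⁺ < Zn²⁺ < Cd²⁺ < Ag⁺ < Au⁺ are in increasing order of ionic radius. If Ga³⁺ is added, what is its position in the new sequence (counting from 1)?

3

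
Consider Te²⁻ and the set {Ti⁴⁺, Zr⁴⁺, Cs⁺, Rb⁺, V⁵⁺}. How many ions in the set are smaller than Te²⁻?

5

First list Z and electron count for each: V⁵⁺: 18 e⁻, Z=23, Ti⁴⁺: 18 e⁻, Z=22, Zr⁴⁺: 36 e⁻, Z=40, Rb⁺: 36 e⁻, Z=37, Cs⁺: 54 e⁻, Z=55, Te²⁻: 54 e⁻, Z=52. V⁵⁺ < Ti⁴⁺ (isoelectronic, higher Z=23 is smaller); Ti⁴⁺ < Zr⁴⁺ (same group, period 4 vs 5); Zr⁴⁺ < Rb⁺ (both 36 e⁻, Z=40>37); Rb⁺ < Cs⁺ (same group, 1 shell fewer); Cs⁺ < Te²⁻ (both 54 e⁻, Z=55>52).
Placing each against Te²⁻: smaller — V⁵⁺, Ti⁴⁺, Zr⁴⁺, Rb⁺, Cs⁺; larger — none. That's 5.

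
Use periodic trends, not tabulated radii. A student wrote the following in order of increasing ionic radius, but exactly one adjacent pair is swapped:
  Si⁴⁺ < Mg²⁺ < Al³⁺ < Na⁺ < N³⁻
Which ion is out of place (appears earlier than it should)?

The pair Mg²⁺, Al³⁺ is the wrong way round — they are isoelectronic (10 e⁻) and Al has more protons than Mg (13 vs 12), making Al³⁺ smaller. All other adjacent pairs agree with periodic trends, so Mg²⁺ is the misplaced ion.

Mg²⁺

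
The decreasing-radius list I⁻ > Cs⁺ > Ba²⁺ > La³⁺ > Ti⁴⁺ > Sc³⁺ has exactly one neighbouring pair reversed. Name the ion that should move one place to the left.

Sc³⁺

Check each adjacent pair. Ti⁴⁺ and Sc³⁺ are reversed: they are isoelectronic (18 e⁻) and Ti has more protons than Sc (22 vs 21), making Ti⁴⁺ smaller. No other neighbouring pair contradicts the periodic trends, so Sc³⁺ is the ion listed too late.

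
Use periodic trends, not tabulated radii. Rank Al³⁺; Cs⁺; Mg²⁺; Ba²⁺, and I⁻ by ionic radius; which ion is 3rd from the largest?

Electron counts and nuclear charges: Al³⁺: 10 e⁻, Z=13, Mg²⁺: 10 e⁻, Z=12, Ba²⁺: 54 e⁻, Z=56, Cs⁺: 54 e⁻, Z=55, I⁻: 54 e⁻, Z=53. Al³⁺ < Mg²⁺ (isoelectronic, higher Z=13 is smaller); Mg²⁺ < Ba²⁺ (same group, period 3 vs 6); Ba²⁺ < Cs⁺ (isoelectronic, higher Z=56 is smaller); Cs⁺ < I⁻ (both 54 e⁻, Z=55>53).
That gives Al³⁺ < Mg²⁺ < Ba²⁺ < Cs⁺ < I⁻. From the largest end, number 3 is Ba²⁺.

Ba²⁺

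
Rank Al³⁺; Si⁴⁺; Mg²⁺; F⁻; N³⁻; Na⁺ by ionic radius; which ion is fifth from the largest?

Al³⁺

Each ion has 10 electrons. The ranking follows nuclear charge in reverse — greater Z gives a smaller radius. Si⁴⁺ (Z=14), Al³⁺ (Z=13), Mg²⁺ (Z=12), Na⁺ (Z=11), F⁻ (Z=9), N³⁻ (Z=7).
That gives Si⁴⁺ < Al³⁺ < Mg²⁺ < Na⁺ < F⁻ < N³⁻. From the largest end, number 5 is Al³⁺.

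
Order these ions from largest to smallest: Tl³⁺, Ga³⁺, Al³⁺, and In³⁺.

These ions sit in one column with identical charge. Each step down the periodic table adds a principal shell, increasing the radius.

Tl³⁺ > In³⁺ > Ga³⁺ > Al³⁺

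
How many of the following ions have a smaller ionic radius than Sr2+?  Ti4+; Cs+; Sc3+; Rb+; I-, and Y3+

3

Work out protons and electrons: Ti4+ has 18 e⁻ (Z=22), Sc3+ has 18 e⁻ (Z=21), Y3+ has 36 e⁻ (Z=39), Sr2+ has 36 e⁻ (Z=38), Rb+ has 36 e⁻ (Z=37), Cs+ has 54 e⁻ (Z=55), I- has 54 e⁻ (Z=53). Ti4+ < Sc3+ (isoelectronic, higher Z=22 is smaller); Sc3+ < Y3+ (same group, 1 shell fewer); Y3+ < Sr2+ (isoelectronic, higher Z=39 is smaller); Sr2+ < Rb+ (isoelectronic, higher Z=38 is smaller); Rb+ < Cs+ (same group, period 5 vs 6); Cs+ < I- (isoelectronic, higher Z=55 is smaller).
Overall: Ti4+ < Sc3+ < Y3+ < Sr2+ < Rb+ < Cs+ < I-. Sr2+ has 3 below it and 3 above. That's 3.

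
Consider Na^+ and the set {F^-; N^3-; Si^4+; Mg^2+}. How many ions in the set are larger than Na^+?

2

All of these have 10 electrons (isoelectronic). With the same electron cloud, the ion with the most protons pulls it in tightest. Nuclear charges: Si^4+ (Z=14), Mg^2+ (Z=12), Na^+ (Z=11), F^- (Z=9), N^3- (Z=7). Highest Z is smallest.
Relative to Na^+, the ions that are larger are F^-, N^3-. That's 2.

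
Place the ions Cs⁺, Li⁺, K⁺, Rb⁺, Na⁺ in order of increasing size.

Li⁺ < Na⁺ < K⁺ < Rb⁺ < Cs⁺

All are in the same group with charge +1. Radius grows down the group as n (the outermost shell) increases.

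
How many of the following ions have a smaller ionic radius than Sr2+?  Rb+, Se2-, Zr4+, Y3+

2

All of these have 36 electrons (isoelectronic). With the same electron cloud, the ion with the most protons pulls it in tightest. Nuclear charges: Zr4+ (Z=40), Y3+ (Z=39), Sr2+ (Z=38), Rb+ (Z=37), Se2- (Z=34). Highest Z is smallest.
Relative to Sr2+, the ions that are smaller are Zr4+, Y3+. So 2 are smaller.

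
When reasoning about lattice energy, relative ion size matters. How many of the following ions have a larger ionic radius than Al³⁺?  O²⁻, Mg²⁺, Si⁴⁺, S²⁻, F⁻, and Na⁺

5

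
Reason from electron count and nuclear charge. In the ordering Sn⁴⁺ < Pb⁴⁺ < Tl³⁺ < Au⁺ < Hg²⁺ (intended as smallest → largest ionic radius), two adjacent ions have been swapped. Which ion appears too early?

Compare adjacent ions: they are isoelectronic (78 e⁻) and Hg has more protons than Au (80 vs 79), making Hg²⁺ smaller — yet in this increasing list Au⁺ sits before Hg²⁺. Nothing else is reversed, so Au⁺ should move one place to the right.

Au⁺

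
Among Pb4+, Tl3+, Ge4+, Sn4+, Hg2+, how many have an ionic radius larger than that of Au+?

Tabulating Z and e⁻: Ge4+: 28 e⁻, Z=32, Sn4+: 46 e⁻, Z=50, Pb4+: 78 e⁻, Z=82, Tl3+: 78 e⁻, Z=81, Hg2+: 78 e⁻, Z=80, Au+: 78 e⁻, Z=79. Ge4+ < Sn4+ (same group, period 4 vs 5); Sn4+ < Pb4+ (same group, 1 shell fewer); Pb4+ < Tl3+ (both 78 e⁻, Z=82>81); Tl3+ < Hg2+ (isoelectronic, higher Z=81 is smaller); Hg2+ < Au+ (both 78 e⁻, Z=80>79).
Relative to Au+, the ions that are larger are none. That's 0.

0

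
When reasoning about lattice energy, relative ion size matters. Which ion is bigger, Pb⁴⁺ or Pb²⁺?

These are all Pb ions. Removing more electrons (higher positive charge) pulls the remaining electrons in closer, so Pb⁴⁺ is smallest and Pb²⁺ is largest.

Pb²⁺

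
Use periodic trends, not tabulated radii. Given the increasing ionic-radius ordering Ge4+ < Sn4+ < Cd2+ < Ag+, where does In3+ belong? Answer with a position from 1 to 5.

Ge4+: 28 e⁻, Z=32, Sn4+: 46 e⁻, Z=50, In3+: 46 e⁻, Z=49, Cd2+: 46 e⁻, Z=48, Ag+: 46 e⁻, Z=47. Ge4+ < Sn4+ (same group, 1 shell fewer); Sn4+ < In3+ (both 46 e⁻, Z=50>49); In3+ < Cd2+ (both 46 e⁻, Z=49>48); Cd2+ < Ag+ (both 46 e⁻, Z=48>47).
With In3+ included the full order is Ge4+ < Sn4+ < In3+ < Cd2+ < Ag+, so it takes position 3.

3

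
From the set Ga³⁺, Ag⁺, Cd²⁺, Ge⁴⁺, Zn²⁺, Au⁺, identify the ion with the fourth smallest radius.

First list Z and electron count for each: Ge⁴⁺ (Z=32, 28 e⁻), Ga³⁺ (Z=31, 28 e⁻), Zn²⁺ (Z=30, 28 e⁻), Cd²⁺ (Z=48, 46 e⁻), Ag⁺ (Z=47, 46 e⁻), Au⁺ (Z=79, 78 e⁻). Ge⁴⁺ < Ga³⁺ (isoelectronic, higher Z=32 is smaller); Ga³⁺ < Zn²⁺ (both 28 e⁻, Z=31>30); Zn²⁺ < Cd²⁺ (same group, period 4 vs 5); Cd²⁺ < Ag⁺ (isoelectronic, higher Z=48 is smaller); Ag⁺ < Au⁺ (same group, 1 shell fewer).
Full ascending order: Ge⁴⁺ < Ga³⁺ < Zn²⁺ < Cd²⁺ < Ag⁺ < Au⁺. Counting from the smallest, position 4 is Cd²⁺.

Cd²⁺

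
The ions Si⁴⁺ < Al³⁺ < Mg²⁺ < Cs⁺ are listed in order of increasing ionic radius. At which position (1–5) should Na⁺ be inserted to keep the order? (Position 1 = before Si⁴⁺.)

Work out protons and electrons: Si⁴⁺ (Z=14, 10 e⁻), Al³⁺ (Z=13, 10 e⁻), Mg²⁺ (Z=12, 10 e⁻), Na⁺ (Z=11, 10 e⁻), Cs⁺ (Z=55, 54 e⁻). Si⁴⁺ < Al³⁺ (isoelectronic, higher Z=14 is smaller); Al³⁺ < Mg²⁺ (both 10 e⁻, Z=13>12); Mg²⁺ < Na⁺ (both 10 e⁻, Z=12>11); Na⁺ < Cs⁺ (same group, period 3 vs 6).
Putting Na⁺ in gives Si⁴⁺ < Al³⁺ < Mg²⁺ < Na⁺ < Cs⁺; it lands at slot 4.

4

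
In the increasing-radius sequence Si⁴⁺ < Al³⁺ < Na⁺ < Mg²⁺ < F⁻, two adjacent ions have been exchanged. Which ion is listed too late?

Compare adjacent ions: both have 10 electrons but Z(Mg)=12 > Z(Na)=11, so Mg²⁺ should be the smaller of the two — yet in this increasing list Na⁺ sits before Mg²⁺. Nothing else is reversed, so Mg²⁺ should move one place to the left.

Mg²⁺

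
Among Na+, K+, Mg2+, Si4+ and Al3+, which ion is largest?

K+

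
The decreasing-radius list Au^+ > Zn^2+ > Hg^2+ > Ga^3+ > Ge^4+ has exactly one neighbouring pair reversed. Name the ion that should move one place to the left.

Scanning neighbour by neighbour, only Zn^2+/Hg^2+ violates a trend: same group and charge — period 4 sits above period 6, so Zn^2+ is smaller. That makes Hg^2+ the one sitting a position late relative to where it belongs.

Hg^2+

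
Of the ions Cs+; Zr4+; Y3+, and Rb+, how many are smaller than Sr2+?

Work out protons and electrons: Zr4+: 36 e⁻, Z=40, Y3+: 36 e⁻, Z=39, Sr2+: 36 e⁻, Z=38, Rb+: 36 e⁻, Z=37, Cs+: 54 e⁻, Z=55. Zr4+ < Y3+ (isoelectronic, higher Z=40 is smaller); Y3+ < Sr2+ (both 36 e⁻, Z=39>38); Sr2+ < Rb+ (isoelectronic, higher Z=38 is smaller); Rb+ < Cs+ (same group, 1 shell fewer).
Ordering all of them (including Sr2+) by radius gives Zr4+ < Y3+ < Sr2+ < Rb+ < Cs+. That's 2.

2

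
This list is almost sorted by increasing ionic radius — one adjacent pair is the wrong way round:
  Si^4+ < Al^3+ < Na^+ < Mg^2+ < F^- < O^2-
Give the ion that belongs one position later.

Na^+

Scanning neighbour by neighbour, only Na^+/Mg^2+ violates a trend: Mg^2+ and Na^+ share 10 electrons; the higher nuclear charge on Mg (Z=12) contracts it more, so Mg^2+ < Na^+. That makes Na^+ the one sitting a position early relative to where it belongs.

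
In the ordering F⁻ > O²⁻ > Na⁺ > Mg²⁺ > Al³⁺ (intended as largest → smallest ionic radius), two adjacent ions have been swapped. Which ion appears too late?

The pair F⁻, O²⁻ is the wrong way round — F⁻ and O²⁻ share 10 electrons; the higher nuclear charge on F (Z=9) contracts it more, so F⁻ < O²⁻. All other adjacent pairs agree with periodic trends, so O²⁻ is the misplaced ion.

O²⁻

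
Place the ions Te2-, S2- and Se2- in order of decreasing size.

Te2- > Se2- > S2-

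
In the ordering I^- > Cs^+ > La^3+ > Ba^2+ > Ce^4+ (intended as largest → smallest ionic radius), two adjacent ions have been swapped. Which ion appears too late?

Ba^2+

Check each adjacent pair. La^3+ and Ba^2+ are reversed: La^3+ and Ba^2+ share 54 electrons; the higher nuclear charge on La (Z=57) contracts it more, so La^3+ < Ba^2+. No other neighbouring pair contradicts the periodic trends, so Ba^2+ is the ion listed too late.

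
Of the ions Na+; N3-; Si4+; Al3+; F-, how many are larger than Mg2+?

3

These species are isoelectronic with 10 electrons. The only difference is the number of protons: Si4+ (Z=14), Al3+ (Z=13), Mg2+ (Z=12), Na+ (Z=11), F- (Z=9), N3- (Z=7). The strongest nuclear pull (Si4+) gives the smallest ion.
Relative to Mg2+, the ions that are larger are Na+, F-, N3-. So 3 are larger.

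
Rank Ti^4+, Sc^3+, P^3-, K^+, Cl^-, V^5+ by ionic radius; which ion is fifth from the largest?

Isoelectronic series (18 e⁻ each). Size is set by nuclear charge: more protons means a smaller ion. V^5+ (Z=23), Ti^4+ (Z=22), Sc^3+ (Z=21), K^+ (Z=19), Cl^- (Z=17), P^3- (Z=15).
Ordering: V^5+ < Ti^4+ < Sc^3+ < K^+ < Cl^- < P^3-. The fifth largest is Ti^4+.

Ti^4+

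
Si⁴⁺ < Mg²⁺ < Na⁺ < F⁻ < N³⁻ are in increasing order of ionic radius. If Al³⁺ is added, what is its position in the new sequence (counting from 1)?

All of these have 10 electrons (isoelectronic). With the same electron cloud, the ion with the most protons pulls it in tightest. Nuclear charges: Si⁴⁺ (Z=14), Al³⁺ (Z=13), Mg²⁺ (Z=12), Na⁺ (Z=11), F⁻ (Z=9), N³⁻ (Z=7). Highest Z is smallest.
Merged order: Si⁴⁺ < Al³⁺ < Mg²⁺ < Na⁺ < F⁻ < N³⁻ — Al³⁺ is number 2.

2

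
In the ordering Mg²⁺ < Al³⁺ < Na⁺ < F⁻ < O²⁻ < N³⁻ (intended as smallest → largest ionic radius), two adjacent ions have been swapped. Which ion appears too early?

Scanning neighbour by neighbour, only Mg²⁺/Al³⁺ violates a trend: both have 10 electrons but Z(Al)=13 > Z(Mg)=12, so Al³⁺ should be the smaller of the two. That makes Mg²⁺ the one sitting a position early relative to where it belongs.

Mg²⁺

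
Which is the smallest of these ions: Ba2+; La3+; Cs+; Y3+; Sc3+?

Sc3+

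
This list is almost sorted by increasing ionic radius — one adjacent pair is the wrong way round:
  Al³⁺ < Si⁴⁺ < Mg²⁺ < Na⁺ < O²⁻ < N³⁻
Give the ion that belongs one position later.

Compare adjacent ions: both have 10 electrons but Z(Si)=14 > Z(Al)=13, so Si⁴⁺ should be the smaller of the two — yet in this increasing list Al³⁺ sits before Si⁴⁺. Nothing else is reversed, so Al³⁺ should move one place to the right.

Al³⁺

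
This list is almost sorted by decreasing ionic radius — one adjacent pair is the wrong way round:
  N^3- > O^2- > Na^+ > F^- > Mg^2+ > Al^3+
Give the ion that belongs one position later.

Scanning neighbour by neighbour, only Na^+/F^- violates a trend: Na^+ and F^- share 10 electrons; the higher nuclear charge on Na (Z=11) contracts it more, so Na^+ < F^-. That makes Na^+ the one sitting a position early relative to where it belongs.

Na^+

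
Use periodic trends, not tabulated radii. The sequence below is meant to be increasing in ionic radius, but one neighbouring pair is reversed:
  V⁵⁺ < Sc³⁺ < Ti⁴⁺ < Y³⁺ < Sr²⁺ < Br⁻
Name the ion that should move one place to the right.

The pair Sc³⁺, Ti⁴⁺ is the wrong way round — both have 18 electrons but Z(Ti)=22 > Z(Sc)=21, so Ti⁴⁺ should be the smaller of the two. All other adjacent pairs agree with periodic trends, so Sc³⁺ is the misplaced ion.

Sc³⁺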